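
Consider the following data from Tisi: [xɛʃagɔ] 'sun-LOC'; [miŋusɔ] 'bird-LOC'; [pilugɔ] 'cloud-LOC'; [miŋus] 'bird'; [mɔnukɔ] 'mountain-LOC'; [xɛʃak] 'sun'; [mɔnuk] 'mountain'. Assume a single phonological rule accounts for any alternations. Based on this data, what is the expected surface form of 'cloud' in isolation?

[piluk]

'sun' shows [k] ~ [g] at the end of the stem ([xɛʃak] vs [xɛʃagɔ]).
But 'mountain' keeps [k] in both environments ([mɔnuk], [mɔnukɔ]), so there is no rule changing /k/ to [g] before the LOC suffix.
The alternation reflects word-final obstruent devoicing: voiced obstruents become voiceless word-finally. /g/ is underlying.
The one attested form of 'cloud', [pilugɔ], shows underlying /pilug/. Applying the same rule word-finally gives [piluk].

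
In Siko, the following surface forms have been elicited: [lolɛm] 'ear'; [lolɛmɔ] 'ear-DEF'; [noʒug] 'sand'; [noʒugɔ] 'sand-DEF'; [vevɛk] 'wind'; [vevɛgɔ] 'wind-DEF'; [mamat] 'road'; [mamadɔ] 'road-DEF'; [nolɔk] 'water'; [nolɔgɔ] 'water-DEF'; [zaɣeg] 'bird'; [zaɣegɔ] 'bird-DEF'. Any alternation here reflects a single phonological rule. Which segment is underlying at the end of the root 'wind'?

/k/

'wind' shows [k] ~ [g] at the end of the stem ([vevɛk] vs [vevɛgɔ]).
Compare 'sand', with invariant [g] in [noʒug] and [noʒugɔ]: an analysis with underlying /g/ and a rule producing [k] in isolation would wrongly predict alternation here too.
So /k/ is underlying, and a rule of intervocalic voicing — voiceless stops become voiced between vowels — gives [g].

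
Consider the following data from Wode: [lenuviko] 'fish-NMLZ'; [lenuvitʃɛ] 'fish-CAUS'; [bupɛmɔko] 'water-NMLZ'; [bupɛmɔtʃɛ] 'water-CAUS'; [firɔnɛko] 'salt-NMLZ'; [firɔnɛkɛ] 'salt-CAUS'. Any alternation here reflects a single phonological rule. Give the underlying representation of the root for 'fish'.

/lenuvitʃ/

The root 'fish' surfaces as [lenuviko] and [lenuvitʃɛ], with a stem-final [k] ~ [tʃ] alternation.
The stem 'salt' ([firɔnɛko], [firɔnɛkɛ]) shows [k] unchanged in both environments, so [k] cannot be basic with [tʃ] derived before the CAUS suffix.
So /tʃ/ is underlying, and a rule of depalatalization — palato-alveolar /tʃ/ becomes [k] when no front vowel follows — gives [k].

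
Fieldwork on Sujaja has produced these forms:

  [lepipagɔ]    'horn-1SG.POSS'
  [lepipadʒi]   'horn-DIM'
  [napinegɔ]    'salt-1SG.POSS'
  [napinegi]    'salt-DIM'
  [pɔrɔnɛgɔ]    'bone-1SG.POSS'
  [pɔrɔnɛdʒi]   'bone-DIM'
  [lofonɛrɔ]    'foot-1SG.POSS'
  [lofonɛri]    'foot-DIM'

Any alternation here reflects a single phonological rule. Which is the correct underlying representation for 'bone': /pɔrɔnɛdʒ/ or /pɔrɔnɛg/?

/pɔrɔnɛdʒ/

In [pɔrɔnɛgɔ] and [pɔrɔnɛdʒi] the final segment of 'bone' alternates: [g] ~ [dʒ].
Compare 'salt', with invariant [g] in [napinegɔ] and [napinegi]: an analysis with underlying /g/ and a rule producing [dʒ] before the DIM suffix would wrongly predict alternation here too.
So /dʒ/ is underlying, and a rule of depalatalization — palato-alveolar /dʒ/ becomes [g] when no front vowel follows — gives [g].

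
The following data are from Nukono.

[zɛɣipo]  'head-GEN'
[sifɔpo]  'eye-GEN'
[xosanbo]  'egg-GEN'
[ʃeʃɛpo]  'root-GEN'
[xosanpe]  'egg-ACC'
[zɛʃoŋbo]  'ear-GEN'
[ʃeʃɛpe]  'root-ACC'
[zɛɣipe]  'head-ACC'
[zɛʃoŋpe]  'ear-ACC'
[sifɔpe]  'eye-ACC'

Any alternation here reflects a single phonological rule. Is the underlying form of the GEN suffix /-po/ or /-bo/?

The GEN suffix surfaces as [-bo] and [-po], depending on the final segment of the stem.
The ACC suffix, which begins with [p], is invariant after every stem; so [p] is not altered by any rule here.
So the underlying form is /-bo/, and voiced stops become voiceless after a vowel.

/-bo/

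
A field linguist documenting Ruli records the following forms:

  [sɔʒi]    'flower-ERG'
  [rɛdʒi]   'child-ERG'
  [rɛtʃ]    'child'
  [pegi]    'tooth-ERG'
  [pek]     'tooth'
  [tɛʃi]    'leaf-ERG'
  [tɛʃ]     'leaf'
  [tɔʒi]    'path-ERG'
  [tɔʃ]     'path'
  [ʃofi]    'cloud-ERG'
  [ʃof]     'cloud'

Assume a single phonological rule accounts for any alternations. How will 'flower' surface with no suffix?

[sɔʃ]

The root 'path' surfaces as [tɔʒi] and [tɔʃ], with a stem-final [ʒ] ~ [ʃ] alternation.
Compare 'leaf', with invariant [ʃ] in [tɛʃi] and [tɛʃ]: an analysis with underlying /ʃ/ and a rule producing [ʒ] before the ERG suffix would wrongly predict alternation here too.
So /ʒ/ is underlying, and a rule of word-final obstruent devoicing — voiced obstruents become voiceless word-finally — gives [ʃ].
The one attested form of 'flower', [sɔʒi], shows underlying /sɔʒ/. Applying the same rule word-finally gives [sɔʃ].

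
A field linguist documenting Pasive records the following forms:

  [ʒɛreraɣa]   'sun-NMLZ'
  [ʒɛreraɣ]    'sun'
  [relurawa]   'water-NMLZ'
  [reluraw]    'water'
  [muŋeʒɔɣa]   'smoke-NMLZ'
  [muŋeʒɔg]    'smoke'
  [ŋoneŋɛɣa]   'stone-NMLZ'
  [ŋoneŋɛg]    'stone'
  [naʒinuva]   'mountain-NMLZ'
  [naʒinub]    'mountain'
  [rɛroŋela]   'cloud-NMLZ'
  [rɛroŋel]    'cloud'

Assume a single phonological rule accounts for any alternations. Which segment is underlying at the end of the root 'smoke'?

/g/

'smoke' shows [ɣ] ~ [g] at the end of the stem ([muŋeʒɔɣa] vs [muŋeʒɔg]).
But 'sun' keeps [ɣ] in both environments ([ʒɛreraɣa], [ʒɛreraɣ]), so there is no rule changing /ɣ/ to [g] in isolation.
The alternation reflects intervocalic spirantization: voiced stops become fricatives between vowels. /g/ is underlying.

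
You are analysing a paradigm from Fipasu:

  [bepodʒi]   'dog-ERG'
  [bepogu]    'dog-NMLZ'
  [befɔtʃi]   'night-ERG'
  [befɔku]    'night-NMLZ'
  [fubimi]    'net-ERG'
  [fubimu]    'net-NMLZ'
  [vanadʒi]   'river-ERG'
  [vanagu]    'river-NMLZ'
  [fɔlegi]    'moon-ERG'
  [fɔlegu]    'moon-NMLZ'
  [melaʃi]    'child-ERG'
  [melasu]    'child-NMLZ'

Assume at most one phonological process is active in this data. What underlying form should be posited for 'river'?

/vanadʒ/

The stem for 'river' ends in [dʒ] in [vanadʒi] but [g] in [vanagu].
Compare 'moon', with invariant [g] in [fɔlegi] and [fɔlegu]: an analysis with underlying /g/ and a rule producing [dʒ] before the ERG suffix would wrongly predict alternation here too.
Therefore /dʒ/ is basic and [g] is derived by depalatalization (palato-alveolar /tʃ/, /dʒ/ and /ʃ/ become [k], [g] and [s] when no front vowel follows).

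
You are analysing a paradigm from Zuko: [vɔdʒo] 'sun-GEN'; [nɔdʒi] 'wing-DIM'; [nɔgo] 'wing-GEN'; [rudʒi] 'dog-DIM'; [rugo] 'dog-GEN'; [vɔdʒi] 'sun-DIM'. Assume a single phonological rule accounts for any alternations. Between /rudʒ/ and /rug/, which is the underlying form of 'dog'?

/rug/

The root 'dog' surfaces as [rudʒi] and [rugo], with a stem-final [dʒ] ~ [g] alternation.
If /dʒ/ were underlying and a rule turned it into [g] before the GEN suffix, 'sun' would also alternate; but it has [dʒ] in both [vɔdʒi] and [vɔdʒo].
So /g/ is underlying, and a rule of palatalization before a front vowel — /g/ becomes palato-alveolar [dʒ] before a front vowel — gives [dʒ].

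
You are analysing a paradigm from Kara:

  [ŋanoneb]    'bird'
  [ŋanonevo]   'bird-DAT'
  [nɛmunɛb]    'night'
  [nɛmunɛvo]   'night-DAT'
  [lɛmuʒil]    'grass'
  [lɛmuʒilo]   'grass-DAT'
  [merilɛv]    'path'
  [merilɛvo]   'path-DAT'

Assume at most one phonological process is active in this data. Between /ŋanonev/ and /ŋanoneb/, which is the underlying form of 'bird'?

The stem for 'bird' ends in [b] in [ŋanoneb] but [v] in [ŋanonevo].
If /v/ were underlying and a rule turned it into [b] in isolation, 'path' would also alternate; but it has [v] in both [merilɛv] and [merilɛvo].
The alternation reflects intervocalic spirantization: voiced stops become fricatives between vowels. /b/ is underlying.

/ŋanoneb/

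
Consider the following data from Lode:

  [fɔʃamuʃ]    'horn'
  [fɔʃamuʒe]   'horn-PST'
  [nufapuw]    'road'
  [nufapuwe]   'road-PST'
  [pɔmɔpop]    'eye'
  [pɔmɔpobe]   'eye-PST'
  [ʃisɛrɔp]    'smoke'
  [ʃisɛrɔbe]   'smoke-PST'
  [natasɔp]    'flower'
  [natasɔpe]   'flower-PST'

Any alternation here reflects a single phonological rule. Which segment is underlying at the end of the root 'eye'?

The stem for 'eye' ends in [p] in [pɔmɔpop] but [b] in [pɔmɔpobe].
But 'flower' keeps [p] in both environments ([natasɔp], [natasɔpe]), so there is no rule changing /p/ to [b] before the PST suffix.
The alternation reflects word-final obstruent devoicing: voiced obstruents become voiceless word-finally. /b/ is underlying.

/b/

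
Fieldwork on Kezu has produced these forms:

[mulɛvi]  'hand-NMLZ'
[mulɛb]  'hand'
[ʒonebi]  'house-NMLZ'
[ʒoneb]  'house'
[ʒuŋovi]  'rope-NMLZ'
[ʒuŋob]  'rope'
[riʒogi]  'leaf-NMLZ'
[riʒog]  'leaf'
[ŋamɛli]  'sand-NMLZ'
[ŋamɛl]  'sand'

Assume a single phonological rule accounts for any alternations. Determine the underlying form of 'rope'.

The stem for 'rope' ends in [v] in [ʒuŋovi] but [b] in [ʒuŋob].
But 'house' keeps [b] in both environments ([ʒonebi], [ʒoneb]), so there is no rule changing /b/ to [v] before the NMLZ suffix.
So /v/ is underlying, and a rule of word-final hardening — voiced fricatives become stops word-finally — gives [b].

/ʒuŋov/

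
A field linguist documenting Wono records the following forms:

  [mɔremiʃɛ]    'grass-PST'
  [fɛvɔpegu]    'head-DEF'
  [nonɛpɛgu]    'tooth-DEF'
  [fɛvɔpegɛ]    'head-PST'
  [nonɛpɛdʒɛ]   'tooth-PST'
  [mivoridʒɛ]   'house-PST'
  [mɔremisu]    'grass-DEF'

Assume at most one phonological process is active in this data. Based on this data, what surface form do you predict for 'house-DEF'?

[mivorigu]

The stem for 'tooth' ends in [g] in [nonɛpɛgu] but [dʒ] in [nonɛpɛdʒɛ].
If /g/ were underlying and a rule turned it into [dʒ] before the PST suffix, 'head' would also alternate; but it has [g] in both [fɛvɔpegu] and [fɛvɔpegɛ].
The underlying segment must be /dʒ/; palato-alveolar /dʒ/ and /ʃ/ become [g] and [s] when no front vowel follows, yielding [g] there.
The one attested form of 'house', [mivoridʒɛ], shows underlying /mivoridʒ/. Applying the same rule when no front vowel follows gives [mivorigu].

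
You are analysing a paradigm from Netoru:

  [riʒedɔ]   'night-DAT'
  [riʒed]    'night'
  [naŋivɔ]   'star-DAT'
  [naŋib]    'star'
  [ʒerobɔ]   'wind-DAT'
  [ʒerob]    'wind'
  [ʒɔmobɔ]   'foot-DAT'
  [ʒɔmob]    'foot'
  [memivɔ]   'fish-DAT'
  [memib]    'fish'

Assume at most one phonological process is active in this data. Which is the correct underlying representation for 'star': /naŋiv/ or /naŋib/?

/naŋiv/

'star' shows [v] ~ [b] at the end of the stem ([naŋivɔ] vs [naŋib]).
But 'foot' keeps [b] in both environments ([ʒɔmobɔ], [ʒɔmob]), so there is no rule changing /b/ to [v] before the DAT suffix.
So /v/ is underlying, and a rule of word-final hardening — voiced fricatives become stops word-finally — gives [b].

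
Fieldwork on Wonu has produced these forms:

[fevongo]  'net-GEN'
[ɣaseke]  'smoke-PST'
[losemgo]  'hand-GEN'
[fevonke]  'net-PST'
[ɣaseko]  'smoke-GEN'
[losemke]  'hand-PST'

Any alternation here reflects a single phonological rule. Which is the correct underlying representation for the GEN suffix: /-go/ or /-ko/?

/-go/

The GEN morpheme has two allomorphs, [-go] and [-ko].
The PST suffix, which begins with [k], is invariant after every stem; so [k] is not altered by any rule here.
So the underlying form is /-go/, and voiced stops become voiceless after a vowel.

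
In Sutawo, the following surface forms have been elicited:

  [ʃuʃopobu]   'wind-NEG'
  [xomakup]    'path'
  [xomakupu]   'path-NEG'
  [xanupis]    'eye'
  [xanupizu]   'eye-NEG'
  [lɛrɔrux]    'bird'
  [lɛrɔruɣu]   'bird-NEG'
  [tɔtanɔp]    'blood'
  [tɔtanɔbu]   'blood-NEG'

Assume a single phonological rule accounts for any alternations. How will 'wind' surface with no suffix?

[ʃuʃopop]

The stem for 'blood' ends in [p] in [tɔtanɔp] but [b] in [tɔtanɔbu].
Compare 'path', with invariant [p] in [xomakup] and [xomakupu]: an analysis with underlying /p/ and a rule producing [b] before the NEG suffix would wrongly predict alternation here too.
The alternation reflects word-final obstruent devoicing: voiced obstruents become voiceless word-finally. /b/ is underlying.
The one attested form of 'wind', [ʃuʃopobu], shows underlying /ʃuʃopob/. Applying the same rule word-finally gives [ʃuʃopop].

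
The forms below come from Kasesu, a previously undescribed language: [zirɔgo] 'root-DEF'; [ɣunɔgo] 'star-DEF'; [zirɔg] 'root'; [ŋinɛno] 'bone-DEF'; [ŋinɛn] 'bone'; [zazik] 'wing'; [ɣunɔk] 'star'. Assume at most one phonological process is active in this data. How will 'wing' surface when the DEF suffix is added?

The stem for 'star' ends in [k] in [ɣunɔk] but [g] in [ɣunɔgo].
But 'root' keeps [g] in both environments ([zirɔg], [zirɔgo]), so there is no rule changing /g/ to [k] in isolation.
The underlying segment must be /k/; voiceless stops become voiced between vowels, yielding [g] there.
The one attested form of 'wing', [zazik], shows underlying /zazik/. Applying the same rule between vowels gives [zazigo].

[zazigo]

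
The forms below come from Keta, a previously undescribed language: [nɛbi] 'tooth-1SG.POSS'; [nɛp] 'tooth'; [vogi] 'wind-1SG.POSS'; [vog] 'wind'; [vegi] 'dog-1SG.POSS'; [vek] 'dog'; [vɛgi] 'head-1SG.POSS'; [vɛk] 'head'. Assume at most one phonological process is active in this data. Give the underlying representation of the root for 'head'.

/vɛk/

'head' shows [g] ~ [k] at the end of the stem ([vɛgi] vs [vɛk]).
If /g/ were underlying and a rule turned it into [k] in isolation, 'wind' would also alternate; but it has [g] in both [vogi] and [vog].
The alternation reflects intervocalic voicing: voiceless stops become voiced between vowels. /k/ is underlying.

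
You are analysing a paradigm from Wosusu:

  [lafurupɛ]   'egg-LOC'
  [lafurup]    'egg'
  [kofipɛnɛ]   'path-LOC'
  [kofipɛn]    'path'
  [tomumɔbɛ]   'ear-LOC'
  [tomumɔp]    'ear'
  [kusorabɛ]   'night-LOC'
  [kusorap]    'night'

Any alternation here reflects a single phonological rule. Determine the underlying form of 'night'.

/kusorab/

The stem for 'night' ends in [b] in [kusorabɛ] but [p] in [kusorap].
But 'egg' keeps [p] in both environments ([lafurupɛ], [lafurup]), so there is no rule changing /p/ to [b] before the LOC suffix.
So /b/ is underlying, and a rule of word-final obstruent devoicing — voiced obstruents become voiceless word-finally — gives [p].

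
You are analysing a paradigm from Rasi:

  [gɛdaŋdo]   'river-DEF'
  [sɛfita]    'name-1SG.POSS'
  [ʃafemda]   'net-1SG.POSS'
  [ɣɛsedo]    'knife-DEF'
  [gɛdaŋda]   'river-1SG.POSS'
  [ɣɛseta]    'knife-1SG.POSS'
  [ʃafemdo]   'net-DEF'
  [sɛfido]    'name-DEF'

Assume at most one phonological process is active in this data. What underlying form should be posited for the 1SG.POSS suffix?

/-ta/

The 1SG.POSS morpheme has two allomorphs, [-da] and [-ta].
The DEF suffix, which begins with [d], is invariant after every stem; so [d] is not altered by any rule here.
So the underlying form is /-ta/, and voiceless stops become voiced after a nasal.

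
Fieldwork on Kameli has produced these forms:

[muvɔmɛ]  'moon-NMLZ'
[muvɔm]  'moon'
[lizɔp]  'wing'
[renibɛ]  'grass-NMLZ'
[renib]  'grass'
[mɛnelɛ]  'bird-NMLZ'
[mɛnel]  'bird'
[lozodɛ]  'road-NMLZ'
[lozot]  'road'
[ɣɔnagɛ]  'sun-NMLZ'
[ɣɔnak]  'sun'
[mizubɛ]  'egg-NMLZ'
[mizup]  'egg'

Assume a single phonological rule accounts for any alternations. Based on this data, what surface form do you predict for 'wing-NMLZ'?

[lizɔbɛ]

'egg' shows [b] ~ [p] at the end of the stem ([mizubɛ] vs [mizup]).
But 'grass' keeps [b] in both environments ([renibɛ], [renib]), so there is no rule changing /b/ to [p] in isolation.
So /p/ is underlying, and a rule of intervocalic voicing — voiceless stops become voiced between vowels — gives [b].
From [lizɔp] the stem 'wing' is /lizɔp/; between vowels this yields [lizɔbɛ].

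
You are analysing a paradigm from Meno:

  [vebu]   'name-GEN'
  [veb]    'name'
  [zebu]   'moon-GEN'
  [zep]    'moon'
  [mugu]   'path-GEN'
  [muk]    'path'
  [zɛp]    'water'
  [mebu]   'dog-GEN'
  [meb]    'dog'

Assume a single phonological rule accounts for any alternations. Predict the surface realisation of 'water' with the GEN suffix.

[zɛbu]

The root 'moon' surfaces as [zebu] and [zep], with a stem-final [b] ~ [p] alternation.
Compare 'dog', with invariant [b] in [mebu] and [meb]: an analysis with underlying /b/ and a rule producing [p] in isolation would wrongly predict alternation here too.
The alternation reflects intervocalic voicing: voiceless stops become voiced between vowels. /p/ is underlying.
From [zɛp] the stem 'water' is /zɛp/; between vowels this yields [zɛbu].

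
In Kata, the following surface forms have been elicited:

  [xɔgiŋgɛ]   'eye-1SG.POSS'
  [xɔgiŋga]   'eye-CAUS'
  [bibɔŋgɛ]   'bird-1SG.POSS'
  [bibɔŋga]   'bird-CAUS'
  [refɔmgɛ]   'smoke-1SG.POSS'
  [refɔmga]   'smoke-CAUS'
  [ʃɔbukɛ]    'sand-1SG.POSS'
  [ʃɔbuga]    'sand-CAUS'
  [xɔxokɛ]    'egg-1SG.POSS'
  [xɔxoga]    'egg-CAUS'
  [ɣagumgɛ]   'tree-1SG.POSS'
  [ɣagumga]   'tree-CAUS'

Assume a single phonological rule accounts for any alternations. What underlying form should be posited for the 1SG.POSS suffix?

The 1SG.POSS suffix surfaces as [-gɛ] and [-kɛ], depending on the final segment of the stem.
By contrast the CAUS suffix keeps its initial [g] throughout — that segment must be underlying.
The 1SG.POSS suffix is therefore /-kɛ/ underlyingly, with post-nasal voicing: voiceless stops become voiced after a nasal.

/-kɛ/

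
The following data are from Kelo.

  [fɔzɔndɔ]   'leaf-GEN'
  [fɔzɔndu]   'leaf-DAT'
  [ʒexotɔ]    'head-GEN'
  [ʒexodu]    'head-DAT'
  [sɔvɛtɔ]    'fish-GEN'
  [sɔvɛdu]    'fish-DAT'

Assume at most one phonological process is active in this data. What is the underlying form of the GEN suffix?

The GEN suffix surfaces as [-dɔ] and [-tɔ], depending on the final segment of the stem.
By contrast the DAT suffix keeps its initial [d] throughout — that segment must be underlying.
The GEN suffix is therefore /-tɔ/ underlyingly, with post-nasal voicing: voiceless stops become voiced after a nasal.

/-tɔ/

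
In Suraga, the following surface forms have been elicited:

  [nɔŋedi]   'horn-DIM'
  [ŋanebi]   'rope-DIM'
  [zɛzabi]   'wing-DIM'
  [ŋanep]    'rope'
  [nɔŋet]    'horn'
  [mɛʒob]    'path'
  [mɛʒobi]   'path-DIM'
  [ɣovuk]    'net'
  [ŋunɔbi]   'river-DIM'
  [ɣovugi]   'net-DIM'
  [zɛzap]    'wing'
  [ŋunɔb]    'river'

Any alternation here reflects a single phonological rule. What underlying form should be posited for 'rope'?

/ŋanep/

'rope' shows [b] ~ [p] at the end of the stem ([ŋanebi] vs [ŋanep]).
But 'path' keeps [b] in both environments ([mɛʒobi], [mɛʒob]), so there is no rule changing /b/ to [p] in isolation.
So /p/ is underlying, and a rule of intervocalic voicing — voiceless stops become voiced between vowels — gives [b].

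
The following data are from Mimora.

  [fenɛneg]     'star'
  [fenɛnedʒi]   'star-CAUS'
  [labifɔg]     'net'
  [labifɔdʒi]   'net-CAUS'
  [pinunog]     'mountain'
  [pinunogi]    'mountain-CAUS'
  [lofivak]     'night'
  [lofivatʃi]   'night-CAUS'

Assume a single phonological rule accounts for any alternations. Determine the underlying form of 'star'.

In [fenɛneg] and [fenɛnedʒi] the final segment of 'star' alternates: [g] ~ [dʒ].
The stem 'mountain' ([pinunog], [pinunogi]) shows [g] unchanged in both environments, so [g] cannot be basic with [dʒ] derived before the CAUS suffix.
The alternation reflects depalatalization: palato-alveolar /tʃ/ and /dʒ/ become [k] and [g] when no front vowel follows. /dʒ/ is underlying.

/fenɛnedʒ/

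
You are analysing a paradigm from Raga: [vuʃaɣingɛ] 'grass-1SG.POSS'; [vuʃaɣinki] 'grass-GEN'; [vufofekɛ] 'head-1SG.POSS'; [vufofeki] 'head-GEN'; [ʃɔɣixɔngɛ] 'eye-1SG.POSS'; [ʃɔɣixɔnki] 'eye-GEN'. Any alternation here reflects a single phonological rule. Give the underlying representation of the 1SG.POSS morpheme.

/-gɛ/

The 1SG.POSS morpheme has two allomorphs, [-gɛ] and [-kɛ].
By contrast the GEN suffix keeps its initial [k] throughout — that segment must be underlying.
The 1SG.POSS suffix is therefore /-gɛ/ underlyingly, with post-vocalic devoicing: voiced stops become voiceless after a vowel.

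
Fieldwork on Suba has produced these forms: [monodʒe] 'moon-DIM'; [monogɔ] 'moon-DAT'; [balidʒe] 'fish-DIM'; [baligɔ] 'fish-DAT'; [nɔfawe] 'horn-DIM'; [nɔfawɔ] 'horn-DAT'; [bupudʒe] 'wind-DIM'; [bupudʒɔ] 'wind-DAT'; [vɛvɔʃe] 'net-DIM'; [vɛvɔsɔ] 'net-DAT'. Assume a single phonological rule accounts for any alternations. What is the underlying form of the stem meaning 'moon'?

The stem for 'moon' ends in [dʒ] in [monodʒe] but [g] in [monogɔ].
If /dʒ/ were underlying and a rule turned it into [g] before the DAT suffix, 'wind' would also alternate; but it has [dʒ] in both [bupudʒe] and [bupudʒɔ].
Therefore /g/ is basic and [dʒ] is derived by palatalization before a front vowel (/g/ and /s/ become palato-alveolar [dʒ] and [ʃ] before a front vowel).

/monog/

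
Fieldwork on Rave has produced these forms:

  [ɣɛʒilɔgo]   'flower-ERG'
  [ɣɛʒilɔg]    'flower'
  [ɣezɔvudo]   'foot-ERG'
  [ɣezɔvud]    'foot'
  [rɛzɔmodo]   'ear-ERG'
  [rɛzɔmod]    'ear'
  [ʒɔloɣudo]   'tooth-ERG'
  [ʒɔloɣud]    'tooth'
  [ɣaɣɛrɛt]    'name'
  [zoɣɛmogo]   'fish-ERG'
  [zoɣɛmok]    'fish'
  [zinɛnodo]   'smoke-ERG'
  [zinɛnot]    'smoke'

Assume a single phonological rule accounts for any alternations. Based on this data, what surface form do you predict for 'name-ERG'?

In [zinɛnodo] and [zinɛnot] the final segment of 'smoke' alternates: [d] ~ [t].
If /d/ were underlying and a rule turned it into [t] in isolation, 'ear' would also alternate; but it has [d] in both [rɛzɔmodo] and [rɛzɔmod].
The alternation reflects intervocalic voicing: voiceless stops become voiced between vowels. /t/ is underlying.
The one attested form of 'name', [ɣaɣɛrɛt], shows underlying /ɣaɣɛrɛt/. Applying the same rule between vowels gives [ɣaɣɛrɛdo].

[ɣaɣɛrɛdo]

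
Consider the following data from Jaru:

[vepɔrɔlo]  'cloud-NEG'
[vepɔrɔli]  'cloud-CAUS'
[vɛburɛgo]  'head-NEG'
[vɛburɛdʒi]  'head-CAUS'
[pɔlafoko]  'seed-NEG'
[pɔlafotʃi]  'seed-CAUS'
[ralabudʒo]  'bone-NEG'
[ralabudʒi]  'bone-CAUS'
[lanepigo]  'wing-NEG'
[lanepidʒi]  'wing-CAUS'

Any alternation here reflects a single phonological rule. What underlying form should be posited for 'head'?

/vɛburɛg/

The root 'head' surfaces as [vɛburɛgo] and [vɛburɛdʒi], with a stem-final [g] ~ [dʒ] alternation.
Compare 'bone', with invariant [dʒ] in [ralabudʒo] and [ralabudʒi]: an analysis with underlying /dʒ/ and a rule producing [g] before the NEG suffix would wrongly predict alternation here too.
The underlying segment must be /g/; /k/ and /g/ become palato-alveolar [tʃ] and [dʒ] before a front vowel, yielding [dʒ] there.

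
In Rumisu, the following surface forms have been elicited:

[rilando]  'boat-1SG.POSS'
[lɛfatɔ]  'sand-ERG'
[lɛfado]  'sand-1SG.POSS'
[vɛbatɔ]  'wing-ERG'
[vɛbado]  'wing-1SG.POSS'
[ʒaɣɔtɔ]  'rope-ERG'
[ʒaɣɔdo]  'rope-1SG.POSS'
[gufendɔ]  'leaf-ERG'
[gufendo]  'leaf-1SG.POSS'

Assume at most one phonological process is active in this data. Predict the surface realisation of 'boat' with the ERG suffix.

[rilandɔ]

The ERG suffix surfaces as [-dɔ] and [-tɔ], depending on the final segment of the stem.
By contrast the 1SG.POSS suffix keeps its initial [d] throughout — that segment must be underlying.
The ERG suffix is therefore /-tɔ/ underlyingly, with post-nasal voicing: voiceless stops become voiced after a nasal.
After 'boat', which ends in a nasal, the suffix surfaces as [-dɔ], giving [rilandɔ].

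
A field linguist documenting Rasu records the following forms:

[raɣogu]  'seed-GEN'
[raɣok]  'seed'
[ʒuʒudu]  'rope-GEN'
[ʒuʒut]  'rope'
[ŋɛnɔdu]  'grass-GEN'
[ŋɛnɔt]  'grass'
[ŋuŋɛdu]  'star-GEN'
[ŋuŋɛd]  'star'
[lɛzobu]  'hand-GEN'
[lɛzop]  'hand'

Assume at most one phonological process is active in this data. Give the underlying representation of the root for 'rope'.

The stem for 'rope' ends in [d] in [ʒuʒudu] but [t] in [ʒuʒut].
The stem 'star' ([ŋuŋɛdu], [ŋuŋɛd]) shows [d] unchanged in both environments, so [d] cannot be basic with [t] derived in isolation.
So /t/ is underlying, and a rule of intervocalic voicing — voiceless stops become voiced between vowels — gives [d].
The underlying form of 'rope' is therefore /ʒuʒut/.

/ʒuʒut/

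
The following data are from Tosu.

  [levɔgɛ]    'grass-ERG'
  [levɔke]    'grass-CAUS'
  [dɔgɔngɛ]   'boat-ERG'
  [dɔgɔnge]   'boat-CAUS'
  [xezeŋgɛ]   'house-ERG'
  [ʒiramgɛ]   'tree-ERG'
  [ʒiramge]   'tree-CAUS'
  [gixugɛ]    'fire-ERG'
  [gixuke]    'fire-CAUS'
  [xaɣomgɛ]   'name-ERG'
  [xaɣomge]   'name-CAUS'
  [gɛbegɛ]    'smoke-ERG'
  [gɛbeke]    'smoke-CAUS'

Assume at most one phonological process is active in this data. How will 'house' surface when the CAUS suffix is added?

The CAUS suffix surfaces as [-ge] and [-ke], depending on the final segment of the stem.
By contrast the ERG suffix keeps its initial [g] throughout — that segment must be underlying.
The CAUS suffix is therefore /-ke/ underlyingly, with post-nasal voicing: voiceless stops become voiced after a nasal.
After 'house', which ends in a nasal, the suffix surfaces as [-ge], giving [xezeŋge].

[xezeŋge]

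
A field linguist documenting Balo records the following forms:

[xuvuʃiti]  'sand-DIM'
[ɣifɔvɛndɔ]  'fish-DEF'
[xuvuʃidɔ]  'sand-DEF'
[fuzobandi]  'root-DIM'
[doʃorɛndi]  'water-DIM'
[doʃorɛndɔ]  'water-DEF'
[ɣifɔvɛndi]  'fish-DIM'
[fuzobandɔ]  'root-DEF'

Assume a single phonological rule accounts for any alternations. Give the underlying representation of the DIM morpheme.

/-ti/

The DIM morpheme has two allomorphs, [-di] and [-ti].
The DEF suffix, which begins with [d], is invariant after every stem; so [d] is not altered by any rule here.
So the underlying form is /-ti/, and voiceless stops become voiced after a nasal.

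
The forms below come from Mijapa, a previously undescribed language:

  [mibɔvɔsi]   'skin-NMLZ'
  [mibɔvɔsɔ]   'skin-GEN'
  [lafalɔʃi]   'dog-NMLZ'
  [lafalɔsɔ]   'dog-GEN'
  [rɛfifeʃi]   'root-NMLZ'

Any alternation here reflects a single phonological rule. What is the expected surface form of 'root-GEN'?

[rɛfifesɔ]

The root 'dog' surfaces as [lafalɔʃi] and [lafalɔsɔ], with a stem-final [ʃ] ~ [s] alternation.
The stem 'skin' ([mibɔvɔsi], [mibɔvɔsɔ]) shows [s] unchanged in both environments, so [s] cannot be basic with [ʃ] derived before the NMLZ suffix.
The alternation reflects depalatalization: palato-alveolar /ʃ/ becomes [s] when no front vowel follows. /ʃ/ is underlying.
From [rɛfifeʃi] the stem 'root' is /rɛfifeʃ/; when no front vowel follows this yields [rɛfifesɔ].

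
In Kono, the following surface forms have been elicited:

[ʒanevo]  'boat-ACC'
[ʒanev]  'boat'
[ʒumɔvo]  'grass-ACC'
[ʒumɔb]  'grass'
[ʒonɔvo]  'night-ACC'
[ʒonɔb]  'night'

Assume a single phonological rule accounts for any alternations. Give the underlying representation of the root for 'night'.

In [ʒonɔvo] and [ʒonɔb] the final segment of 'night' alternates: [v] ~ [b].
But 'boat' keeps [v] in both environments ([ʒanevo], [ʒanev]), so there is no rule changing /v/ to [b] in isolation.
Therefore /b/ is basic and [v] is derived by intervocalic spirantization (voiced stops become fricatives between vowels).

/ʒonɔb/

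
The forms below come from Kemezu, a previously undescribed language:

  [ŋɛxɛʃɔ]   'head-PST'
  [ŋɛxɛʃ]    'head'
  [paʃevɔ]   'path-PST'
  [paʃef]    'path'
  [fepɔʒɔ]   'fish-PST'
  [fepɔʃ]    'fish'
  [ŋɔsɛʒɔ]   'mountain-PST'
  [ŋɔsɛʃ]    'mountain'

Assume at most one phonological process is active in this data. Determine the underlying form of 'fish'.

/fepɔʒ/

'fish' shows [ʒ] ~ [ʃ] at the end of the stem ([fepɔʒɔ] vs [fepɔʃ]).
The stem 'head' ([ŋɛxɛʃɔ], [ŋɛxɛʃ]) shows [ʃ] unchanged in both environments, so [ʃ] cannot be basic with [ʒ] derived before the PST suffix.
So /ʒ/ is underlying, and a rule of word-final obstruent devoicing — voiced obstruents become voiceless word-finally — gives [ʃ].
So 'fish' = /fepɔʒ/.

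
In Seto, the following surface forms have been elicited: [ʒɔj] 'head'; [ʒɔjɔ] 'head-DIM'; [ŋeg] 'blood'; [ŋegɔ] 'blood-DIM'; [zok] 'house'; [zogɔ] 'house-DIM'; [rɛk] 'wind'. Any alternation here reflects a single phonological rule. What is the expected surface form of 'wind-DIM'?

'house' shows [k] ~ [g] at the end of the stem ([zok] vs [zogɔ]).
Compare 'blood', with invariant [g] in [ŋeg] and [ŋegɔ]: an analysis with underlying /g/ and a rule producing [k] in isolation would wrongly predict alternation here too.
So /k/ is underlying, and a rule of intervocalic voicing — voiceless stops become voiced between vowels — gives [g].
From [rɛk] the stem 'wind' is /rɛk/; between vowels this yields [rɛgɔ].

[rɛgɔ]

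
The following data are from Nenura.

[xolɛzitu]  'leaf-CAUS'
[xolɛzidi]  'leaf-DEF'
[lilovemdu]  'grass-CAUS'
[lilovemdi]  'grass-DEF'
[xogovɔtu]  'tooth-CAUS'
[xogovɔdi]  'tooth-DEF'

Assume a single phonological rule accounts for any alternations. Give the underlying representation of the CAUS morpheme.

/-tu/

The CAUS morpheme has two allomorphs, [-du] and [-tu].
By contrast the DEF suffix keeps its initial [d] throughout — that segment must be underlying.
The CAUS suffix is therefore /-tu/ underlyingly, with post-nasal voicing: voiceless stops become voiced after a nasal.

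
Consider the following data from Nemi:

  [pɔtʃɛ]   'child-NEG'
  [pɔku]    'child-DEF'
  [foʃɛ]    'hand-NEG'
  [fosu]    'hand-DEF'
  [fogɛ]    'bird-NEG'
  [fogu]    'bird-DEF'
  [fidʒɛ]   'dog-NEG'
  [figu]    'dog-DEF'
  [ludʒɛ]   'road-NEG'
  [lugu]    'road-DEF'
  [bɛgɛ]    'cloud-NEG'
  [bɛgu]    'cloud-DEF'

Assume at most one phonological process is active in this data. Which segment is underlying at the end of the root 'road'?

/dʒ/

The root 'road' surfaces as [ludʒɛ] and [lugu], with a stem-final [dʒ] ~ [g] alternation.
But 'cloud' keeps [g] in both environments ([bɛgɛ], [bɛgu]), so there is no rule changing /g/ to [dʒ] before the NEG suffix.
Therefore /dʒ/ is basic and [g] is derived by depalatalization (palato-alveolar /tʃ/, /dʒ/ and /ʃ/ become [k], [g] and [s] when no front vowel follows).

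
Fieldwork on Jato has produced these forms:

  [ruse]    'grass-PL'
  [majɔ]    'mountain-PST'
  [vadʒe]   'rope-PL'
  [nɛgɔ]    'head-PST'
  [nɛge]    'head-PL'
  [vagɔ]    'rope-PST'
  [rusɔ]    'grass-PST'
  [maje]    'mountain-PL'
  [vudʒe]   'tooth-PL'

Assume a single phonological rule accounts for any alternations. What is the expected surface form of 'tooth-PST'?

[vugɔ]

The root 'rope' surfaces as [vagɔ] and [vadʒe], with a stem-final [g] ~ [dʒ] alternation.
The stem 'head' ([nɛgɔ], [nɛge]) shows [g] unchanged in both environments, so [g] cannot be basic with [dʒ] derived before the PL suffix.
So /dʒ/ is underlying, and a rule of depalatalization — palato-alveolar /dʒ/ becomes [g] when no front vowel follows — gives [g].
From [vudʒe] the stem 'tooth' is /vudʒ/; when no front vowel follows this yields [vugɔ].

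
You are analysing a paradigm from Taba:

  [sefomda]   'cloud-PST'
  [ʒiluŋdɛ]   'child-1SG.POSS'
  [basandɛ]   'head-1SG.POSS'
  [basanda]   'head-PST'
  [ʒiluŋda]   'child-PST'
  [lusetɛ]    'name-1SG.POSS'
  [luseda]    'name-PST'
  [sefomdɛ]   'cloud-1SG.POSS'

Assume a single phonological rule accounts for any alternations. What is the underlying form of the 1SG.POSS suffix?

/-tɛ/

The 1SG.POSS suffix surfaces as [-dɛ] and [-tɛ], depending on the final segment of the stem.
By contrast the PST suffix keeps its initial [d] throughout — that segment must be underlying.
So the underlying form is /-tɛ/, and voiceless stops become voiced after a nasal.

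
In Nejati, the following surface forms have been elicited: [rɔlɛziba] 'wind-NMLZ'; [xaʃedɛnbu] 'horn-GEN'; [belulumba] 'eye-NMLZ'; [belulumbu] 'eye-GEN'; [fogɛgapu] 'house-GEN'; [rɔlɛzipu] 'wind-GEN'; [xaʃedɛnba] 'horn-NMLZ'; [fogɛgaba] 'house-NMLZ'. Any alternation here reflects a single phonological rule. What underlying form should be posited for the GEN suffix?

The GEN suffix surfaces as [-bu] and [-pu], depending on the final segment of the stem.
The NMLZ suffix, which begins with [b], is invariant after every stem; so [b] is not altered by any rule here.
The GEN suffix is therefore /-pu/ underlyingly, with post-nasal voicing: voiceless stops become voiced after a nasal.

/-pu/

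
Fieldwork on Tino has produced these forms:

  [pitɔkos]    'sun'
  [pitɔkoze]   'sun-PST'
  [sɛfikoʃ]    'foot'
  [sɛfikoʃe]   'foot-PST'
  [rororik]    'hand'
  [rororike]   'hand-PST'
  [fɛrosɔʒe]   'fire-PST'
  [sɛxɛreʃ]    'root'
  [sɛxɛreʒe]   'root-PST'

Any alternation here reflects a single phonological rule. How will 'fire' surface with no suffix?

In [sɛxɛreʃ] and [sɛxɛreʒe] the final segment of 'root' alternates: [ʃ] ~ [ʒ].
Compare 'foot', with invariant [ʃ] in [sɛfikoʃ] and [sɛfikoʃe]: an analysis with underlying /ʃ/ and a rule producing [ʒ] before the PST suffix would wrongly predict alternation here too.
Therefore /ʒ/ is basic and [ʃ] is derived by word-final obstruent devoicing (voiced obstruents become voiceless word-finally).
From [fɛrosɔʒe] the stem 'fire' is /fɛrosɔʒ/; word-finally this yields [fɛrosɔʃ].

[fɛrosɔʃ]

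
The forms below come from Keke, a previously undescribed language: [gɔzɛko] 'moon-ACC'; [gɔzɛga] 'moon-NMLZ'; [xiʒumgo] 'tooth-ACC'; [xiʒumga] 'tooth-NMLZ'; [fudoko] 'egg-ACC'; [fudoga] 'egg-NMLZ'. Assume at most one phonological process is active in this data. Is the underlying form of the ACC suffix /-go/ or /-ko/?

The ACC morpheme has two allomorphs, [-go] and [-ko].
By contrast the NMLZ suffix keeps its initial [g] throughout — that segment must be underlying.
So the underlying form is /-ko/, and voiceless stops become voiced after a nasal.

/-ko/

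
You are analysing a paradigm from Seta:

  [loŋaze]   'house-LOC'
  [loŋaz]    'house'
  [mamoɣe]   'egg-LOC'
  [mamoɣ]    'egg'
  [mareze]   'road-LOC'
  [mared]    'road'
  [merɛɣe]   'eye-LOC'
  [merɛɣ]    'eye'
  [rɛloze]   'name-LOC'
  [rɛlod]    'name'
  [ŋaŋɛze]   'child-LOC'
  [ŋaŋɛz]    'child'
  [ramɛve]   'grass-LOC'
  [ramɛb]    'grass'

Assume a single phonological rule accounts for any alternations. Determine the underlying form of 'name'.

'name' shows [z] ~ [d] at the end of the stem ([rɛloze] vs [rɛlod]).
Compare 'child', with invariant [z] in [ŋaŋɛze] and [ŋaŋɛz]: an analysis with underlying /z/ and a rule producing [d] in isolation would wrongly predict alternation here too.
The alternation reflects intervocalic spirantization: voiced stops become fricatives between vowels. /d/ is underlying.

/rɛlod/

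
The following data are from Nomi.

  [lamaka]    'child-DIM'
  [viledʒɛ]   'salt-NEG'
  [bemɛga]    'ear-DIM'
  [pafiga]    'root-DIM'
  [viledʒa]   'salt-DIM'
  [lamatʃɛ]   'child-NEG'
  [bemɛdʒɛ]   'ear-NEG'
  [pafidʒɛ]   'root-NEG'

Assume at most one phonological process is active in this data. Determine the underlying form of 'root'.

'root' shows [dʒ] ~ [g] at the end of the stem ([pafidʒɛ] vs [pafiga]).
But 'salt' keeps [dʒ] in both environments ([viledʒɛ], [viledʒa]), so there is no rule changing /dʒ/ to [g] before the DIM suffix.
The underlying segment must be /g/; /k/ and /g/ become palato-alveolar [tʃ] and [dʒ] before a front vowel, yielding [dʒ] there.
So 'root' = /pafig/.

/pafig/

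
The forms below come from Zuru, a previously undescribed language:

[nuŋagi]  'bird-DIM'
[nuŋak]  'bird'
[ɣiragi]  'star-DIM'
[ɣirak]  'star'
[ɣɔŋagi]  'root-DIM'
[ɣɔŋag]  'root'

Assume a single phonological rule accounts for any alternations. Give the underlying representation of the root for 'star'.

'star' shows [g] ~ [k] at the end of the stem ([ɣiragi] vs [ɣirak]).
The stem 'root' ([ɣɔŋagi], [ɣɔŋag]) shows [g] unchanged in both environments, so [g] cannot be basic with [k] derived in isolation.
The alternation reflects intervocalic voicing: voiceless stops become voiced between vowels. /k/ is underlying.
So 'star' = /ɣirak/.

/ɣirak/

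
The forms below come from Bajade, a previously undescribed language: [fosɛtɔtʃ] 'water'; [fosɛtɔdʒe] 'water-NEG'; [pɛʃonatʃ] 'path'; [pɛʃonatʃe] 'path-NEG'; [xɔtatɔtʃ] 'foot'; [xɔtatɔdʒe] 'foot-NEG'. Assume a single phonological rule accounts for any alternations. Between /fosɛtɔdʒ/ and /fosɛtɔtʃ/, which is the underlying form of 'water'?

/fosɛtɔdʒ/

The root 'water' surfaces as [fosɛtɔtʃ] and [fosɛtɔdʒe], with a stem-final [tʃ] ~ [dʒ] alternation.
The stem 'path' ([pɛʃonatʃ], [pɛʃonatʃe]) shows [tʃ] unchanged in both environments, so [tʃ] cannot be basic with [dʒ] derived before the NEG suffix.
The underlying segment must be /dʒ/; voiced obstruents become voiceless word-finally, yielding [tʃ] there.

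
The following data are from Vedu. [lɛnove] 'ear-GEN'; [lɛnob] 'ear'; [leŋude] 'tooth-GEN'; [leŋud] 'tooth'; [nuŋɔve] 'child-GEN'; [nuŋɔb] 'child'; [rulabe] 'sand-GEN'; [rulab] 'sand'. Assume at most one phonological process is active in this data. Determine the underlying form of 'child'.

'child' shows [v] ~ [b] at the end of the stem ([nuŋɔve] vs [nuŋɔb]).
But 'sand' keeps [b] in both environments ([rulabe], [rulab]), so there is no rule changing /b/ to [v] before the GEN suffix.
So /v/ is underlying, and a rule of word-final hardening — voiced fricatives become stops word-finally — gives [b].
So 'child' = /nuŋɔv/.

/nuŋɔv/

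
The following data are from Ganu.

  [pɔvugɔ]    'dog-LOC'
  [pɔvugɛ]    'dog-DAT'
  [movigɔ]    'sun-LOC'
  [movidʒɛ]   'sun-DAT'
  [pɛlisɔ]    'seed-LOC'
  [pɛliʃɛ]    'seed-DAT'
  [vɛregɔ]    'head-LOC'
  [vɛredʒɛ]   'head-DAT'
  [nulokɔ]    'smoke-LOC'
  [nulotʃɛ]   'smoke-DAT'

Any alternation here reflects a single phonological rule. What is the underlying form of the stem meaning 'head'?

The stem for 'head' ends in [g] in [vɛregɔ] but [dʒ] in [vɛredʒɛ].
The stem 'dog' ([pɔvugɔ], [pɔvugɛ]) shows [g] unchanged in both environments, so [g] cannot be basic with [dʒ] derived before the DAT suffix.
The alternation reflects depalatalization: palato-alveolar /tʃ/, /dʒ/ and /ʃ/ become [k], [g] and [s] when no front vowel follows. /dʒ/ is underlying.
So 'head' = /vɛredʒ/.

/vɛredʒ/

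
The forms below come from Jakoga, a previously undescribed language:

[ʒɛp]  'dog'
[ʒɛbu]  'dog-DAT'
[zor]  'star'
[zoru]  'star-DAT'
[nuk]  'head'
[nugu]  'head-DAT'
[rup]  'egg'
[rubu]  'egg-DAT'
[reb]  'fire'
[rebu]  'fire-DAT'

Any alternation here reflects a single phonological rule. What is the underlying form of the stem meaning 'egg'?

The root 'egg' surfaces as [rup] and [rubu], with a stem-final [p] ~ [b] alternation.
Compare 'fire', with invariant [b] in [reb] and [rebu]: an analysis with underlying /b/ and a rule producing [p] in isolation would wrongly predict alternation here too.
The alternation reflects intervocalic voicing: voiceless stops become voiced between vowels. /p/ is underlying.

/rup/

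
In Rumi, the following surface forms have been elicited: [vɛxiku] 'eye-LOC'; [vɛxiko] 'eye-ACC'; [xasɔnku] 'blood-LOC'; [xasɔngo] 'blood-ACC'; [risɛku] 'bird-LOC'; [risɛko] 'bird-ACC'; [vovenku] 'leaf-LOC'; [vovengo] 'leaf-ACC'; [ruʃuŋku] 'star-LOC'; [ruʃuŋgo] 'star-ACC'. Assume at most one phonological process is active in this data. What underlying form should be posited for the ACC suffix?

/-go/

The ACC morpheme has two allomorphs, [-go] and [-ko].
By contrast the LOC suffix keeps its initial [k] throughout — that segment must be underlying.
So the underlying form is /-go/, and voiced stops become voiceless after a vowel.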